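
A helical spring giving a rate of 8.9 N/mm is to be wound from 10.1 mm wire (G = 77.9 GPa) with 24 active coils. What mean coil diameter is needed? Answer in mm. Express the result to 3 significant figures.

D = (Gd⁴/(8N_a·k))^(1/3) = (77.9×10³·10.1⁴/(8·24·8.9))^(1/3)
  = (474386)^(1/3) = 77.9909 mm

78.0 mm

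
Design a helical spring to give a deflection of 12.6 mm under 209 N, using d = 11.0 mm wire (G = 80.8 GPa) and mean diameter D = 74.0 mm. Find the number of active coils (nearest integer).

Required rate k = F/δ = 209/12.6 = 16.587 N/mm
N_a = Gd⁴/(8D³k) = (80.8×10³ × 11.0⁴)/(8 × 74.0³ × 16.587)
    = 1.18299e+09 / 5.37726e+07 = 22 → 22 coils

22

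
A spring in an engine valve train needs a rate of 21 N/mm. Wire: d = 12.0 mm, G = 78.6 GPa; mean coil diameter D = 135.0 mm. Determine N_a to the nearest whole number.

N_a = Gd⁴/(8D³k) = (78.6×10³ × 12.0⁴)/(8 × 135.0³ × 21)
    = 1.62985e+09 / 4.13343e+08 = 3.943 → 4 coils

4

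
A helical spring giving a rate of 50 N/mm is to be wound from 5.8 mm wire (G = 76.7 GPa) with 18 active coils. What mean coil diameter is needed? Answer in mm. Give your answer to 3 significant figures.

22.9 mm

D = (Gd⁴/(8N_a·k))^(1/3) = (76.7×10³·5.8⁴/(8·18·50))^(1/3)
  = (12055.2)^(1/3) = 22.9293 mm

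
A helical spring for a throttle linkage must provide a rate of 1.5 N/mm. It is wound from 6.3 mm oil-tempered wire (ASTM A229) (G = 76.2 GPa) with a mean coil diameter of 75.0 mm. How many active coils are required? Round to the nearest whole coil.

N_a = Gd⁴/(8D³k) = (76.2×10³ × 6.3⁴)/(8 × 75.0³ × 1.5)
    = 1.20038e+08 / 5.0625e+06 = 23.71 → 24 coils

24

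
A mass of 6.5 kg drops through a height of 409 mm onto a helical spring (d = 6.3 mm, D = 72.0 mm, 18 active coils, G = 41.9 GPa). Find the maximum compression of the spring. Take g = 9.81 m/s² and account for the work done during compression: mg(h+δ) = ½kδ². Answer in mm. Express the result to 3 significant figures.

k = Gd⁴/(8D³N_a) = (41.9×10³)(6.3⁴)/(8·72.0³·18) = 1.2281 N/mm
W = mg = 6.5 × 9.81 = 63.765 N
½kδ² − Wδ − Wh = 0 → δ = (W + √(W² + 2kWh))/k
δ = (63.765 + √(4066 + 64054.8))/1.2281 = (63.765 + 261)/1.2281 = 264.46 mm

264 mm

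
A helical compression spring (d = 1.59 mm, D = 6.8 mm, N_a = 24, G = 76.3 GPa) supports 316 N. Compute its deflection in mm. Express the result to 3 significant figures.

k = Gd⁴/(8D³N_a) = (76.3×10³)(1.59⁴)/(8·6.8³·24) = 8.0777 N/mm
δ = F/k = 316 / 8.0777 = 39.12 mm

39.1 mm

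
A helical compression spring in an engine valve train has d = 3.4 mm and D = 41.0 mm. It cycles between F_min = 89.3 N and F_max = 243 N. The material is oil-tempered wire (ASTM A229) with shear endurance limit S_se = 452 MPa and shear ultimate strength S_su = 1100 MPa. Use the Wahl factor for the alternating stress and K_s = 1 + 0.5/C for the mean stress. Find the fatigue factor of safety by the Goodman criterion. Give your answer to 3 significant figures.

1.08

C = D/d = 41.0/3.4 = 12.0588; K_W = (4C−1)/(4C−4)+0.615/C = 1.1188; K_s = 1+0.5/C = 1.0415
F_a = (F_max−F_min)/2 = 76.85 N; F_m = (F_max+F_min)/2 = 166.15 N
τ_a = K_W·8F_aD/(πd³) = 1.1188 × 204.14 = 228.4 MPa
τ_m = K_s·8F_mD/(πd³) = 1.0415 × 441.35 = 459.65 MPa
Goodman: 1/n_f = τ_a/S_se + τ_m/S_su = 228.4/452 + 459.65/1100 = 0.50530 + 0.41787 = 0.92317
n_f = 1/0.92317 = 1.083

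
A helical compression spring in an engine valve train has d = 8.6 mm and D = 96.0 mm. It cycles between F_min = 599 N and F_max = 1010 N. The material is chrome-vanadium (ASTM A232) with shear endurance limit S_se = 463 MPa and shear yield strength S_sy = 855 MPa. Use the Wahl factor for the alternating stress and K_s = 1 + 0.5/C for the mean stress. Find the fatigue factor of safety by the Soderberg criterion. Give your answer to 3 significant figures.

1.75

C = D/d = 96.0/8.6 = 11.1628; K_W = (4C−1)/(4C−4)+0.615/C = 1.1289; K_s = 1+0.5/C = 1.0448
F_a = (F_max−F_min)/2 = 205.5 N; F_m = (F_max+F_min)/2 = 804.5 N
τ_a = K_W·8F_aD/(πd³) = 1.1289 × 78.982 = 89.162 MPa
τ_m = K_s·8F_mD/(πd³) = 1.0448 × 309.2 = 323.05 MPa
Soderberg: 1/n_f = τ_a/S_se + τ_m/S_sy = 89.162/463 + 323.05/855 = 0.19257 + 0.37784 = 0.57041
n_f = 1/0.57041 = 1.753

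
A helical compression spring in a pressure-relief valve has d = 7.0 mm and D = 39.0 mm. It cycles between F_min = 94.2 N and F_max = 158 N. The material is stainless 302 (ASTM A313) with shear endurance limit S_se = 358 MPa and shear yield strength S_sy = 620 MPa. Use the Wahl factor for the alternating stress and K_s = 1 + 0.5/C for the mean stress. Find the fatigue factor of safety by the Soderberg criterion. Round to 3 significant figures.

C = D/d = 39.0/7.0 = 5.5714; K_W = (4C−1)/(4C−4)+0.615/C = 1.2744; K_s = 1+0.5/C = 1.0897
F_a = (F_max−F_min)/2 = 31.9 N; F_m = (F_max+F_min)/2 = 126.1 N
τ_a = K_W·8F_aD/(πd³) = 1.2744 × 9.2364 = 11.771 MPa
τ_m = K_s·8F_mD/(πd³) = 1.0897 × 36.511 = 39.788 MPa
Soderberg: 1/n_f = τ_a/S_se + τ_m/S_sy = 11.771/358 + 39.788/620 = 0.03288 + 0.06417 = 0.097055
n_f = 1/0.097055 = 10.3

10.3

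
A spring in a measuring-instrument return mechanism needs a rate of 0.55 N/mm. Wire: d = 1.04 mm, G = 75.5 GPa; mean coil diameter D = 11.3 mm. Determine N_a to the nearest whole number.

N_a = Gd⁴/(8D³k) = (75.5×10³ × 1.04⁴)/(8 × 11.3³ × 0.55)
    = 88324.3 / 6348.75 = 13.91 → 14 coils

14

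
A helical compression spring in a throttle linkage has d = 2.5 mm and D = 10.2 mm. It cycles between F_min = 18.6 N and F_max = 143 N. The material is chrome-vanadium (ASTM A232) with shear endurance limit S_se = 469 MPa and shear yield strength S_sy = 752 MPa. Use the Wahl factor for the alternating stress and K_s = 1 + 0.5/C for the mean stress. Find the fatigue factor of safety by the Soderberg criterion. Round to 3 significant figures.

C = D/d = 10.2/2.5 = 4.0800; K_W = (4C−1)/(4C−4)+0.615/C = 1.3942; K_s = 1+0.5/C = 1.1225
F_a = (F_max−F_min)/2 = 62.2 N; F_m = (F_max+F_min)/2 = 80.8 N
τ_a = K_W·8F_aD/(πd³) = 1.3942 × 103.4 = 144.16 MPa
τ_m = K_s·8F_mD/(πd³) = 1.1225 × 134.32 = 150.78 MPa
Soderberg: 1/n_f = τ_a/S_se + τ_m/S_sy = 144.16/469 + 150.78/752 = 0.30738 + 0.20050 = 0.50788
n_f = 1/0.50788 = 1.969

1.97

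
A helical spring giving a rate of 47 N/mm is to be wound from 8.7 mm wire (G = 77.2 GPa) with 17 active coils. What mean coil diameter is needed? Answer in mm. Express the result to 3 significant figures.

41.1 mm

D = (Gd⁴/(8N_a·k))^(1/3) = (77.2×10³·8.7⁴/(8·17·47))^(1/3)
  = (69192.3)^(1/3) = 41.0537 mm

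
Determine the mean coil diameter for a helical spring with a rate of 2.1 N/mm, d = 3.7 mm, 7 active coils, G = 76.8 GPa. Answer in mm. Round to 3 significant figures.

D = (Gd⁴/(8N_a·k))^(1/3) = (76.8×10³·3.7⁴/(8·7·2.1))^(1/3)
  = (122394)^(1/3) = 49.6501 mm

49.7 mm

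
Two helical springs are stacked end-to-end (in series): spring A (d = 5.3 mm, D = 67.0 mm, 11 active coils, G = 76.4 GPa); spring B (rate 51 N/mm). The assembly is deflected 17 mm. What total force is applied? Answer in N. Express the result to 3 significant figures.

37.1 N

k_A = Gd⁴/(8D³N_a) = (76.4×10³)(5.3⁴)/(8·67.0³·11) = 2.2777 N/mm
Series: 1/k_eq = 1/2.2777 + 1/51 = 0.45865; k_eq = 2.1803 N/mm
F = k_eq·δ = 2.1803·17 = 37.065 N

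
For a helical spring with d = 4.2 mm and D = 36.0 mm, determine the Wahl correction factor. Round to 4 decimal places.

1.1708

C = D/d = 36.0/4.2 = 8.5714
K_W = (4C−1)/(4C−4) + 0.615/C = 33.286/30.286 + 0.0717 = 1.1708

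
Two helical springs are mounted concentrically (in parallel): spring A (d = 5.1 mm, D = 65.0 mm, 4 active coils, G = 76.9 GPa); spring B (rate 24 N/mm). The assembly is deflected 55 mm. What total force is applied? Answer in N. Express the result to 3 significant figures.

1650 N

k_A = Gd⁴/(8D³N_a) = (76.9×10³)(5.1⁴)/(8·65.0³·4) = 5.9199 N/mm
Parallel: k_eq = 5.9199 + 24 = 29.92 N/mm
F = k_eq·δ = 29.92·55 = 1645.6 N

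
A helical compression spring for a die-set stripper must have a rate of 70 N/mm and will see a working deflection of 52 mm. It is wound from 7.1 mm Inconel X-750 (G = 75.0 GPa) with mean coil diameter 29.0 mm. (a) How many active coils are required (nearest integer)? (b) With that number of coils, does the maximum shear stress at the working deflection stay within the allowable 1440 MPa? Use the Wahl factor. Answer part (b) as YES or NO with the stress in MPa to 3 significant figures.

N_a = Gd⁴/(8D³k) = (75.0×10³)(7.1⁴)/(8·29.0³·70) = 13.95 → N_a = 14
Actual rate k = Gd⁴/(8D³·14) = 69.772 N/mm
Working load F = kδ = 69.772·52 = 3628.2 N
C = 29.0/7.1 = 4.0845; K_W = (4C−1)/(4C−4)+0.615/C = 1.3937
τ_max = K_W·8FD/(πd³) = 1.3937·748.6 = 1043.3 MPa
τ_max ≤ 1440 MPa → acceptable

(a) 14 coils; (b) YES, τ_max = 1040 MPa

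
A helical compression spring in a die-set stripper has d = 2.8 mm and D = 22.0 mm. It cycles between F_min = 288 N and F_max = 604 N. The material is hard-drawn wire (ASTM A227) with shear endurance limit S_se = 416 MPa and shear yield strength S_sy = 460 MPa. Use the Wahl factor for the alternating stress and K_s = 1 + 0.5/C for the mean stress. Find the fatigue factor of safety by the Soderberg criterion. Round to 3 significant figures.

C = D/d = 22.0/2.8 = 7.8571; K_W = (4C−1)/(4C−4)+0.615/C = 1.1876; K_s = 1+0.5/C = 1.0636
F_a = (F_max−F_min)/2 = 158 N; F_m = (F_max+F_min)/2 = 446 N
τ_a = K_W·8F_aD/(πd³) = 1.1876 × 403.22 = 478.89 MPa
τ_m = K_s·8F_mD/(πd³) = 1.0636 × 1138.2 = 1210.6 MPa
Soderberg: 1/n_f = τ_a/S_se + τ_m/S_sy = 478.89/416 + 1210.6/460 = 1.15117 + 2.63184 = 3.783
n_f = 1/3.783 = 0.2643

0.264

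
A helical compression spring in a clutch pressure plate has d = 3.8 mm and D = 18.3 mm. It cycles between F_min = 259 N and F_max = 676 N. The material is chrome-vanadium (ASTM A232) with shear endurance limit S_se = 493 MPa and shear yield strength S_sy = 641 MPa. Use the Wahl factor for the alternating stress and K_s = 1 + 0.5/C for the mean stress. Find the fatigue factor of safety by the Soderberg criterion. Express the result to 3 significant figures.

C = D/d = 18.3/3.8 = 4.8158; K_W = (4C−1)/(4C−4)+0.615/C = 1.3243; K_s = 1+0.5/C = 1.1038
F_a = (F_max−F_min)/2 = 208.5 N; F_m = (F_max+F_min)/2 = 467.5 N
τ_a = K_W·8F_aD/(πd³) = 1.3243 × 177.07 = 234.49 MPa
τ_m = K_s·8F_mD/(πd³) = 1.1038 × 397.03 = 438.25 MPa
Soderberg: 1/n_f = τ_a/S_se + τ_m/S_sy = 234.49/493 + 438.25/641 = 0.47563 + 0.68370 = 1.1593
n_f = 1/1.1593 = 0.8626

0.863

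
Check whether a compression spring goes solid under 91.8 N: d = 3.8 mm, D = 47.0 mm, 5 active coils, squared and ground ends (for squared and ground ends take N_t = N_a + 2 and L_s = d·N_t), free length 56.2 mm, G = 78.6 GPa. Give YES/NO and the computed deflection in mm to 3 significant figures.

k = Gd⁴/(8D³N_a) = (78.6×10³)(3.8⁴)/(8·47.0³·5) = 3.9464 N/mm
N_t = 7; L_s = 3.8·7 = 26.6 mm; δ_solid = L₀ − L_s = 56.2 − 26.6 = 29.6 mm
δ = F/k = 91.8/3.9464 = 23.262 mm
δ < δ_solid → spring does not go solid

NO, δ = 23.3 mm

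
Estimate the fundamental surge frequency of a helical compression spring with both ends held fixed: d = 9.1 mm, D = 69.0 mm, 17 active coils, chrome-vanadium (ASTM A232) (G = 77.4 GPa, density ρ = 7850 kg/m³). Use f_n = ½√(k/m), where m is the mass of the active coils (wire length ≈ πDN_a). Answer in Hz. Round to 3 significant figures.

39.7 Hz

k = Gd⁴/(8D³N_a) = (77.4×10³)(9.1⁴)/(8·69.0³·17) = 11.88 N/mm = 11880 N/m
Wire length L = πDN_a = π·69.0·17 = 3685.1 mm
m = ρ·(πd²/4)·L = 7850 × 65.039×10⁻⁶ m² × 3.6851 m = 1.8814 kg
f_n = ½√(k/m) = 0.5·√(11880/1.8814) = 0.5·√(6314.4) = 39.732 Hz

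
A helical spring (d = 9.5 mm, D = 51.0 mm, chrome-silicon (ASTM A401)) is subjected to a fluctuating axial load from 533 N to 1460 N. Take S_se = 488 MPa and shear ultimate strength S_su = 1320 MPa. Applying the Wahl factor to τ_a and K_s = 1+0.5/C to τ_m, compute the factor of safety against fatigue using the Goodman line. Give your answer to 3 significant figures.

3.23

C = D/d = 51.0/9.5 = 5.3684; K_W = (4C−1)/(4C−4)+0.615/C = 1.2862; K_s = 1+0.5/C = 1.0931
F_a = (F_max−F_min)/2 = 463.5 N; F_m = (F_max+F_min)/2 = 996.5 N
τ_a = K_W·8F_aD/(πd³) = 1.2862 × 70.208 = 90.305 MPa
τ_m = K_s·8F_mD/(πd³) = 1.0931 × 150.94 = 165 MPa
Goodman: 1/n_f = τ_a/S_se + τ_m/S_su = 90.305/488 + 165/1320 = 0.18505 + 0.12500 = 0.31005
n_f = 1/0.31005 = 3.225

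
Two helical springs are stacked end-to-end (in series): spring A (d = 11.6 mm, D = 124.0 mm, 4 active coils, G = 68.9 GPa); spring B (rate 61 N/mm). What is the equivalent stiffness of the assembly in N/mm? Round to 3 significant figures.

15.3 N/mm

k_A = Gd⁴/(8D³N_a) = (68.9×10³)(11.6⁴)/(8·124.0³·4) = 20.447 N/mm
Series: 1/k_eq = 1/20.447 + 1/61 = 0.0653; k_eq = 15.314 N/mm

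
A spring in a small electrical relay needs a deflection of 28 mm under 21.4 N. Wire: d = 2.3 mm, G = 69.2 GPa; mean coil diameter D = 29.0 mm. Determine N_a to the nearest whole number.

Required rate k = F/δ = 21.4/28 = 0.76429 N/mm
N_a = Gd⁴/(8D³k) = (69.2×10³ × 2.3⁴)/(8 × 29.0³ × 0.76429)
    = 1.9365e+06 / 149121 = 12.99 → 13 coils

13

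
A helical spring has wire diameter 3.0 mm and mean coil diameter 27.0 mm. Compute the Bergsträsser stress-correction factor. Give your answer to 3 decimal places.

C = D/d = 27.0/3.0 = 9.0000
K_B = (4C+2)/(4C−3) = 38.000/33.000 = 1.1515

1.152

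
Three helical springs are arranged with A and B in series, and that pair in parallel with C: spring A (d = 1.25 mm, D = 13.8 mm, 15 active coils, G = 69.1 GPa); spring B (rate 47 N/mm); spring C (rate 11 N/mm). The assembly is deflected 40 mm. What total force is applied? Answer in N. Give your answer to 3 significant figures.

k_A = Gd⁴/(8D³N_a) = (69.1×10³)(1.25⁴)/(8·13.8³·15) = 0.53493 N/mm
Springs A,B series: k_AB = 1/(1/0.53493+1/47) = 0.52891 N/mm; parallel with C: k_eq = 0.52891+11 = 11.529 N/mm
F = k_eq·δ = 11.529·40 = 461.16 N

461 N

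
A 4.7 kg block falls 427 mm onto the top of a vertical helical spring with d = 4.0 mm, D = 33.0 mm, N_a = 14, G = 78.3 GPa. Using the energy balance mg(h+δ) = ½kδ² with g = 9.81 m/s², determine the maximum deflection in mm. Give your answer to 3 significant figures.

k = Gd⁴/(8D³N_a) = (78.3×10³)(4.0⁴)/(8·33.0³·14) = 4.9801 N/mm
W = mg = 4.7 × 9.81 = 46.107 N
½kδ² − Wδ − Wh = 0 → δ = (W + √(W² + 2kWh))/k
δ = (46.107 + √(2125.9 + 196095))/4.9801 = (46.107 + 445.22)/4.9801 = 98.657 mm

98.7 mm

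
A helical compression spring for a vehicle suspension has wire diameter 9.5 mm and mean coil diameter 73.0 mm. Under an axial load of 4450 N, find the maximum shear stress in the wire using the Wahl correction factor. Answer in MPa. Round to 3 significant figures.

1150 MPa

Spring index C = D/d = 73.0/9.5 = 7.6842
K_W = (4C−1)/(4C−4) + 0.615/C = 29.737/26.737 + 0.0800 = 1.1922
τ₀ = 8FD/(πd³) = 8·4450·73.0/(π·9.5³) = 2.5988e+06/2693.5 = 964.83 MPa
τ_max = K·τ₀ = 1.1922 × 964.83 = 1150.3 MPa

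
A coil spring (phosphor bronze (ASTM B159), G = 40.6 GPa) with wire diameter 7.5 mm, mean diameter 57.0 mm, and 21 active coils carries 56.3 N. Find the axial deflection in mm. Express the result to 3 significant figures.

k = Gd⁴/(8D³N_a) = (40.6×10³)(7.5⁴)/(8·57.0³·21) = 4.1289 N/mm
δ = F/k = 56.3 / 4.1289 = 13.636 mm

13.6 mm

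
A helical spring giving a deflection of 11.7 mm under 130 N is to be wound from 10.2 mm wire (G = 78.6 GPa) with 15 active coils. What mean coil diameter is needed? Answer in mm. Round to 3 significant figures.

Required rate k = F/δ = 130/11.7 = 11.111 N/mm
D = (Gd⁴/(8N_a·k))^(1/3) = (78.6×10³·10.2⁴/(8·15·11.111))^(1/3)
  = (638094)^(1/3) = 86.0917 mm

86.1 mm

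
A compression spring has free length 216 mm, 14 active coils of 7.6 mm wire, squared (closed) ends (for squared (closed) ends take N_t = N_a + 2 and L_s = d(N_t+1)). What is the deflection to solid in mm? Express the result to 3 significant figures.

86.8 mm

N_t = 16; L_s = 7.6·17 = 129.2 mm
δ_solid = L₀ − L_s = 216 − 129.2 = 86.8 mm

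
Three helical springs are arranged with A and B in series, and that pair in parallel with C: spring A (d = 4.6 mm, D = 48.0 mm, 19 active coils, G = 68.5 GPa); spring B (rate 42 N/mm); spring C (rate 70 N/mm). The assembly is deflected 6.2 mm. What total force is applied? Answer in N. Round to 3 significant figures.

445 N

k_A = Gd⁴/(8D³N_a) = (68.5×10³)(4.6⁴)/(8·48.0³·19) = 1.8245 N/mm
Springs A,B series: k_AB = 1/(1/1.8245+1/42) = 1.7486 N/mm; parallel with C: k_eq = 1.7486+70 = 71.749 N/mm
F = k_eq·δ = 71.749·6.2 = 444.84 N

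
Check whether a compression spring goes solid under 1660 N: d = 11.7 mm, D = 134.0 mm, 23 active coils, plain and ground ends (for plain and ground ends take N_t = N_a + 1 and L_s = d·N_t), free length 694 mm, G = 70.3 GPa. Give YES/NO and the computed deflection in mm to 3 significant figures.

YES, δ = 558 mm

k = Gd⁴/(8D³N_a) = (70.3×10³)(11.7⁴)/(8·134.0³·23) = 2.9755 N/mm
N_t = 24; L_s = 11.7·24 = 280.8 mm; δ_solid = L₀ − L_s = 694 − 280.8 = 413.2 mm
δ = F/k = 1660/2.9755 = 557.88 mm
δ ≥ δ_solid → spring goes solid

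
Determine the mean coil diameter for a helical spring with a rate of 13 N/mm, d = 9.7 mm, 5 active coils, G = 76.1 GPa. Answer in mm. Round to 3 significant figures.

109 mm

D = (Gd⁴/(8N_a·k))^(1/3) = (76.1×10³·9.7⁴/(8·5·13))^(1/3)
  = (1.29559e+06)^(1/3) = 109.0158 mm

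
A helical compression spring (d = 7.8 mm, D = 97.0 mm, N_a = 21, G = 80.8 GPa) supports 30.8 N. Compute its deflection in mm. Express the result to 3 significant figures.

15.8 mm

k = Gd⁴/(8D³N_a) = (80.8×10³)(7.8⁴)/(8·97.0³·21) = 1.9506 N/mm
δ = F/k = 30.8 / 1.9506 = 15.79 mm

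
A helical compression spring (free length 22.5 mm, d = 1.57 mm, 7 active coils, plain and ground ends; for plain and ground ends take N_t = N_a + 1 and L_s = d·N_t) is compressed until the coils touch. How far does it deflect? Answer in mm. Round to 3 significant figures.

9.94 mm

N_t = 8; L_s = 1.57·8 = 12.56 mm
δ_solid = L₀ − L_s = 22.5 − 12.56 = 9.94 mm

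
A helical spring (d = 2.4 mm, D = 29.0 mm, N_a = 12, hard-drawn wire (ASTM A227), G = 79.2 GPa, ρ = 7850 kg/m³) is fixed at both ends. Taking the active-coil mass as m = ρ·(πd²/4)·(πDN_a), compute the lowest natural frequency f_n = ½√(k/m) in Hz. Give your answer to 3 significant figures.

85.0 Hz

k = Gd⁴/(8D³N_a) = (79.2×10³)(2.4⁴)/(8·29.0³·12) = 1.1223 N/mm = 1122.3 N/m
Wire length L = πDN_a = π·29.0·12 = 1093.3 mm
m = ρ·(πd²/4)·L = 7850 × 4.5239×10⁻⁶ m² × 1.0933 m = 0.038825 kg
f_n = ½√(k/m) = 0.5·√(1122.3/0.038825) = 0.5·√(28906) = 85.009 Hz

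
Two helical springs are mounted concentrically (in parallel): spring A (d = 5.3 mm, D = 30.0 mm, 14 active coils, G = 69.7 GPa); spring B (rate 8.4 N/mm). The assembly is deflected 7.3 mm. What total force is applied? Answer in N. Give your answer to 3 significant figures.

194 N

k_A = Gd⁴/(8D³N_a) = (69.7×10³)(5.3⁴)/(8·30.0³·14) = 18.187 N/mm
Parallel: k_eq = 18.187 + 8.4 = 26.587 N/mm
F = k_eq·δ = 26.587·7.3 = 194.08 N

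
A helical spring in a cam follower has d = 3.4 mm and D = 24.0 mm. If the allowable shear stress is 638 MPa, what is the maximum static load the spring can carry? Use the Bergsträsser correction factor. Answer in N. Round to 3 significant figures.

C = D/d = 24.0/3.4 = 7.0588
K_B = (4C+2)/(4C−3) = 30.235/25.235 = 1.1981
τ_max = K·8FD/(πd³) → F_max = τ_allow·πd³/(8DK)
F_max = 638·π·3.4³/(8·24.0·1.1981) = 78778/230.04 = 342.45 N

342 N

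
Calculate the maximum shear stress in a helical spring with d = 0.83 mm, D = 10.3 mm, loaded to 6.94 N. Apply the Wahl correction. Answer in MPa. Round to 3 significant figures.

355 MPa

Spring index C = D/d = 10.3/0.83 = 12.4096
K_W = (4C−1)/(4C−4) + 0.615/C = 48.639/45.639 + 0.0496 = 1.1153
τ₀ = 8FD/(πd³) = 8·6.94·10.3/(π·0.83³) = 571.856/1.7963 = 318.35 MPa
τ_max = K·τ₀ = 1.1153 × 318.35 = 355.05 MPa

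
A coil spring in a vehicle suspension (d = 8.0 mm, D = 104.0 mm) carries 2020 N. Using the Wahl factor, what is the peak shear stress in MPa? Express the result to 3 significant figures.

Spring index C = D/d = 104.0/8.0 = 13.0000
K_W = (4C−1)/(4C−4) + 0.615/C = 51.000/48.000 + 0.0473 = 1.1098
τ₀ = 8FD/(πd³) = 8·2020·104.0/(π·8.0³) = 1.68064e+06/1608.5 = 1044.9 MPa
τ_max = K·τ₀ = 1.1098 × 1044.9 = 1159.6 MPa

1160 MPa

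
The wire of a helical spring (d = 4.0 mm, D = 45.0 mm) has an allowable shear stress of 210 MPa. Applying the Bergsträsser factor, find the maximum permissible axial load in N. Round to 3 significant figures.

105 N

C = D/d = 45.0/4.0 = 11.2500
K_B = (4C+2)/(4C−3) = 47.000/42.000 = 1.1190
τ_max = K·8FD/(πd³) → F_max = τ_allow·πd³/(8DK)
F_max = 210·π·4.0³/(8·45.0·1.1190) = 42223/402.86 = 104.81 N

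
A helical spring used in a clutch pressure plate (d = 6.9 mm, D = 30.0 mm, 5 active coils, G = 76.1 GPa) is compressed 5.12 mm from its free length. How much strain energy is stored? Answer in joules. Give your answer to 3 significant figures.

2.09 J

k = Gd⁴/(8D³N_a) = (76.1×10³)(6.9⁴)/(8·30.0³·5) = 159.72 N/mm
U = ½kδ² = 0.5 × 159.72 × 5.12² = 2093.5 N·mm = 2.0935 J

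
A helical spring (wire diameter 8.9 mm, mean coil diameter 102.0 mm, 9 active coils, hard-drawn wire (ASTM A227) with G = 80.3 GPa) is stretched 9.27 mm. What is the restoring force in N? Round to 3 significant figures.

k = Gd⁴/(8D³N_a) = (80.3×10³)(8.9⁴)/(8·102.0³·9) = 6.5939 N/mm
F = k·δ = 6.5939 × 9.27 = 61.125 N

61.1 N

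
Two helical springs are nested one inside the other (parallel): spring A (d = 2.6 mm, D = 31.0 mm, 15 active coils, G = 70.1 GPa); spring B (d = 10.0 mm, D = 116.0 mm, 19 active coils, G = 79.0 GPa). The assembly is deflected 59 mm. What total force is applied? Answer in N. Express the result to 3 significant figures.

249 N

k_A = Gd⁴/(8D³N_a) = (70.1×10³)(2.6⁴)/(8·31.0³·15) = 0.89608 N/mm
k_B = Gd⁴/(8D³N_a) = (79.0×10³)(10.0⁴)/(8·116.0³·19) = 3.3297 N/mm
Parallel: k_eq = 0.89608 + 3.3297 = 4.2258 N/mm
F = k_eq·δ = 4.2258·59 = 249.32 N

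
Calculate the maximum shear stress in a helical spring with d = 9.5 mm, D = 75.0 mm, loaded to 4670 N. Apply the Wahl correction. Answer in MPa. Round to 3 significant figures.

1230 MPa

Spring index C = D/d = 75.0/9.5 = 7.8947
K_W = (4C−1)/(4C−4) + 0.615/C = 30.579/27.579 + 0.0779 = 1.1867
τ₀ = 8FD/(πd³) = 8·4670·75.0/(π·9.5³) = 2.802e+06/2693.5 = 1040.3 MPa
τ_max = K·τ₀ = 1.1867 × 1040.3 = 1234.5 MPa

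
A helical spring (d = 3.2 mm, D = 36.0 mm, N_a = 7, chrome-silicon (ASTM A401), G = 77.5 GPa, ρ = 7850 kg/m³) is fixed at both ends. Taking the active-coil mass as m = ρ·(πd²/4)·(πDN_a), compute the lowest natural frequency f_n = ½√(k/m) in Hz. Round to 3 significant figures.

k = Gd⁴/(8D³N_a) = (77.5×10³)(3.2⁴)/(8·36.0³·7) = 3.1103 N/mm = 3110.3 N/m
Wire length L = πDN_a = π·36.0·7 = 791.68 mm
m = ρ·(πd²/4)·L = 7850 × 8.0425×10⁻⁶ m² × 0.79168 m = 0.049982 kg
f_n = ½√(k/m) = 0.5·√(3110.3/0.049982) = 0.5·√(62229) = 124.73 Hz

125 Hz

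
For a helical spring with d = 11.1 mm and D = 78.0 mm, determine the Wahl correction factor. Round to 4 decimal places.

C = D/d = 78.0/11.1 = 7.0270
K_W = (4C−1)/(4C−4) + 0.615/C = 27.108/24.108 + 0.0875 = 1.2120

1.2120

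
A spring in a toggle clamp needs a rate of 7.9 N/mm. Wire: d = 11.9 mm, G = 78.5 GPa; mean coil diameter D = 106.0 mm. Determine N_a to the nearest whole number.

21

N_a = Gd⁴/(8D³k) = (78.5×10³ × 11.9⁴)/(8 × 106.0³ × 7.9)
    = 1.57419e+09 / 7.52722e+07 = 20.91 → 21 coils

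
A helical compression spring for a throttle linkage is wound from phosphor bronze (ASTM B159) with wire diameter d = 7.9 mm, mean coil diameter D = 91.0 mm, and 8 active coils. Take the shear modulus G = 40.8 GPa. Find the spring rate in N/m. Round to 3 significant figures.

k = Gd⁴/(8D³N_a) = (40.8×10³ × 7.9⁴) / (8 × 91.0³ × 8)
  = 1.58916e+08 / 4.82285e+07 = 3.2951 N/mm = 3295.1 N/m

3300 N/m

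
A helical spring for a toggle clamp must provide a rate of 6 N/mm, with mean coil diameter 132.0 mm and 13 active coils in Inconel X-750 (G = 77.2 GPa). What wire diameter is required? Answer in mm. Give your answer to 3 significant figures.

d = (8D³N_a·k / G)^(1/4) = (8·132.0³·13·6 / (77.2×10³))^0.25
  = (18590)^0.25 = 11.6768 mm

11.7 mm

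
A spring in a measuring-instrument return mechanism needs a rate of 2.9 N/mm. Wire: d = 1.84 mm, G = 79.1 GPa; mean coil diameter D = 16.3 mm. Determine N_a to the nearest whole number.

9

N_a = Gd⁴/(8D³k) = (79.1×10³ × 1.84⁴)/(8 × 16.3³ × 2.9)
    = 906667 / 100473 = 9.024 → 9 coils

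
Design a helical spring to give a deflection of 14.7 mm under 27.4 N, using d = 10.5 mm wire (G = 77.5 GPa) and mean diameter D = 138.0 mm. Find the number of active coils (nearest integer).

Required rate k = F/δ = 27.4/14.7 = 1.8639 N/mm
N_a = Gd⁴/(8D³k) = (77.5×10³ × 10.5⁴)/(8 × 138.0³ × 1.8639)
    = 9.42017e+08 / 3.91887e+07 = 24.04 → 24 coils

24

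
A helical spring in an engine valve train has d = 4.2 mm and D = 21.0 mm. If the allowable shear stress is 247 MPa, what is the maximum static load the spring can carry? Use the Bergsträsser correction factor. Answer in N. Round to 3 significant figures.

264 N

C = D/d = 21.0/4.2 = 5.0000
K_B = (4C+2)/(4C−3) = 22.000/17.000 = 1.2941
τ_max = K·8FD/(πd³) → F_max = τ_allow·πd³/(8DK)
F_max = 247·π·4.2³/(8·21.0·1.2941) = 57490/217.41 = 264.43 N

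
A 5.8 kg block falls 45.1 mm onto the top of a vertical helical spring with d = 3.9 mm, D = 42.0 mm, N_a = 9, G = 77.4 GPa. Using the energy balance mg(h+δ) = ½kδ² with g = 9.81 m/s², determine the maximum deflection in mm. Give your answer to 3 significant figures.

k = Gd⁴/(8D³N_a) = (77.4×10³)(3.9⁴)/(8·42.0³·9) = 3.3568 N/mm
W = mg = 5.8 × 9.81 = 56.898 N
½kδ² − Wδ − Wh = 0 → δ = (W + √(W² + 2kWh))/k
δ = (56.898 + √(3237.4 + 17227.5))/3.3568 = (56.898 + 143.06)/3.3568 = 59.568 mm

59.6 mm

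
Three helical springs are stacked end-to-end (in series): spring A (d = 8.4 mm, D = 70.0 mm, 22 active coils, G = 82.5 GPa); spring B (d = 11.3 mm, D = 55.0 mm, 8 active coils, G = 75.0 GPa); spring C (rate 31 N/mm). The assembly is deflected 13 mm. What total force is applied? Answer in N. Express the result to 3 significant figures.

69.2 N

k_A = Gd⁴/(8D³N_a) = (82.5×10³)(8.4⁴)/(8·70.0³·22) = 6.804 N/mm
k_B = Gd⁴/(8D³N_a) = (75.0×10³)(11.3⁴)/(8·55.0³·8) = 114.84 N/mm
Series: 1/k_eq = 1/6.804 + 1/114.84 + 1/31 = 0.18794; k_eq = 5.3209 N/mm
F = k_eq·δ = 5.3209·13 = 69.172 N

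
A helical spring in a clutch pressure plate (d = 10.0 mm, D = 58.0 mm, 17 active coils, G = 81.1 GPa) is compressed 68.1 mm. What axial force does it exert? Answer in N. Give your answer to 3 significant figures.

k = Gd⁴/(8D³N_a) = (81.1×10³)(10.0⁴)/(8·58.0³·17) = 30.563 N/mm
F = k·δ = 30.563 × 68.1 = 2081.3 N

2080 N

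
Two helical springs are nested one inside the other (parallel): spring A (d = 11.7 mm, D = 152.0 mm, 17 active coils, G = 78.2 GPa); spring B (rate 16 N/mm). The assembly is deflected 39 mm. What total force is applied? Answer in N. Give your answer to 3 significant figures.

744 N

k_A = Gd⁴/(8D³N_a) = (78.2×10³)(11.7⁴)/(8·152.0³·17) = 3.0682 N/mm
Parallel: k_eq = 3.0682 + 16 = 19.068 N/mm
F = k_eq·δ = 19.068·39 = 743.66 N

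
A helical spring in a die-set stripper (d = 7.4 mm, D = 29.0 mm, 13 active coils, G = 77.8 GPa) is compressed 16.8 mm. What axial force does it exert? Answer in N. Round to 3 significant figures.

k = Gd⁴/(8D³N_a) = (77.8×10³)(7.4⁴)/(8·29.0³·13) = 91.977 N/mm
F = k·δ = 91.977 × 16.8 = 1545.2 N

1550 N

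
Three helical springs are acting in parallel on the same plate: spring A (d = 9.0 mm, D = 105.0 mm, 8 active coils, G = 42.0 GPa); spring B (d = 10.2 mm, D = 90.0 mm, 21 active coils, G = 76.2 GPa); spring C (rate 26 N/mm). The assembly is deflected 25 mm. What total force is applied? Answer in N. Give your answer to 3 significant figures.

k_A = Gd⁴/(8D³N_a) = (42.0×10³)(9.0⁴)/(8·105.0³·8) = 3.7194 N/mm
k_B = Gd⁴/(8D³N_a) = (76.2×10³)(10.2⁴)/(8·90.0³·21) = 6.7347 N/mm
Parallel: k_eq = 3.7194 + 6.7347 + 26 = 36.454 N/mm
F = k_eq·δ = 36.454·25 = 911.35 N

911 N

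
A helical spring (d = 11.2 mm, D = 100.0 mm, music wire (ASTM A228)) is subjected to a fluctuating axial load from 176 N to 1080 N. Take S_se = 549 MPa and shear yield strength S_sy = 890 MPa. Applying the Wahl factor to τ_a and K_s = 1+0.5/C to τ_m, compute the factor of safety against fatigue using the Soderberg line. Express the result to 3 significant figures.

3.24

C = D/d = 100.0/11.2 = 8.9286; K_W = (4C−1)/(4C−4)+0.615/C = 1.1635; K_s = 1+0.5/C = 1.0560
F_a = (F_max−F_min)/2 = 452 N; F_m = (F_max+F_min)/2 = 628 N
τ_a = K_W·8F_aD/(πd³) = 1.1635 × 81.927 = 95.319 MPa
τ_m = K_s·8F_mD/(πd³) = 1.0560 × 113.83 = 120.2 MPa
Soderberg: 1/n_f = τ_a/S_se + τ_m/S_sy = 95.319/549 + 120.2/890 = 0.17362 + 0.13506 = 0.30868
n_f = 1/0.30868 = 3.24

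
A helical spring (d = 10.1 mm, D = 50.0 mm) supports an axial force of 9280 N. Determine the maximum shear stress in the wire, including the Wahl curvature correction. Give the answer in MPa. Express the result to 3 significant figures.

Spring index C = D/d = 50.0/10.1 = 4.9505
K_W = (4C−1)/(4C−4) + 0.615/C = 18.802/15.802 + 0.1242 = 1.3141
τ₀ = 8FD/(πd³) = 8·9280·50.0/(π·10.1³) = 3.712e+06/3236.8 = 1146.8 MPa
τ_max = K·τ₀ = 1.3141 × 1146.8 = 1507 MPa

1510 MPa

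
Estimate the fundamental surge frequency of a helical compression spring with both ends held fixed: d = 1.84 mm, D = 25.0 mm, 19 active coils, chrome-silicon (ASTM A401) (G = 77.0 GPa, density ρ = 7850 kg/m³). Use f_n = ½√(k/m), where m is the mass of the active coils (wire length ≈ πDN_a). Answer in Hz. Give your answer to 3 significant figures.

54.6 Hz

k = Gd⁴/(8D³N_a) = (77.0×10³)(1.84⁴)/(8·25.0³·19) = 0.37162 N/mm = 371.62 N/m
Wire length L = πDN_a = π·25.0·19 = 1492.3 mm
m = ρ·(πd²/4)·L = 7850 × 2.659×10⁻⁶ m² × 1.4923 m = 0.031149 kg
f_n = ½√(k/m) = 0.5·√(371.62/0.031149) = 0.5·√(11931) = 54.613 Hz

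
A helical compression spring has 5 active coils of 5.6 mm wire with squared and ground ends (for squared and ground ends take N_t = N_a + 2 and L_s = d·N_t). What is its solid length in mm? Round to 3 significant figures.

39.2 mm

squared and ground ends: N_t = N_a + 2 = 5 + 2 = 7
L_s = d·N_t = 5.6 × 7 = 39.2 mm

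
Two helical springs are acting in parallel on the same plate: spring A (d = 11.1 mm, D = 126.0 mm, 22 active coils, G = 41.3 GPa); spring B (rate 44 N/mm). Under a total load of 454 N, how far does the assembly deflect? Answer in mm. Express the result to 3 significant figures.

9.92 mm

k_A = Gd⁴/(8D³N_a) = (41.3×10³)(11.1⁴)/(8·126.0³·22) = 1.7808 N/mm
Parallel: k_eq = 1.7808 + 44 = 45.781 N/mm
δ = F/k_eq = 454/45.781 = 9.9168 mm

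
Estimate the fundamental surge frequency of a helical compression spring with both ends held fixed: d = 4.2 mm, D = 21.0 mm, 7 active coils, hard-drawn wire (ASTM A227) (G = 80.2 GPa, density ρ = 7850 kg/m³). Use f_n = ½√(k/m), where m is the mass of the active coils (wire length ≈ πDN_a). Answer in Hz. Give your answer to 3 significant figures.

k = Gd⁴/(8D³N_a) = (80.2×10³)(4.2⁴)/(8·21.0³·7) = 48.12 N/mm = 48120 N/m
Wire length L = πDN_a = π·21.0·7 = 461.81 mm
m = ρ·(πd²/4)·L = 7850 × 13.854×10⁻⁶ m² × 0.46181 m = 0.050226 kg
f_n = ½√(k/m) = 0.5·√(48120/0.050226) = 0.5·√(9.5808e+05) = 489.41 Hz

489 Hz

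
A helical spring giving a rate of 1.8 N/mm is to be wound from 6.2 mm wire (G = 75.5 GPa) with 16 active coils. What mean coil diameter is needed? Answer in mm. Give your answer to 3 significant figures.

78.5 mm

D = (Gd⁴/(8N_a·k))^(1/3) = (75.5×10³·6.2⁴/(8·16·1.8))^(1/3)
  = (484207)^(1/3) = 78.5254 mm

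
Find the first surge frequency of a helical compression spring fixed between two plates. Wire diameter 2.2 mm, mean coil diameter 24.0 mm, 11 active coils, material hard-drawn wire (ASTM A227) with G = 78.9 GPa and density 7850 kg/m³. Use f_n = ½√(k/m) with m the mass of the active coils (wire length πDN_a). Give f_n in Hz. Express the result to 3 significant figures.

k = Gd⁴/(8D³N_a) = (78.9×10³)(2.2⁴)/(8·24.0³·11) = 1.5193 N/mm = 1519.3 N/m
Wire length L = πDN_a = π·24.0·11 = 829.38 mm
m = ρ·(πd²/4)·L = 7850 × 3.8013×10⁻⁶ m² × 0.82938 m = 0.024749 kg
f_n = ½√(k/m) = 0.5·√(1519.3/0.024749) = 0.5·√(61389) = 123.88 Hz

124 Hz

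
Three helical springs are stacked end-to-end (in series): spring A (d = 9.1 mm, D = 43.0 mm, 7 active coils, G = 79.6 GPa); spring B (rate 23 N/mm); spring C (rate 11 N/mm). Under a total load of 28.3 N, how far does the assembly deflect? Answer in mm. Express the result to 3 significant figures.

4.03 mm

k_A = Gd⁴/(8D³N_a) = (79.6×10³)(9.1⁴)/(8·43.0³·7) = 122.6 N/mm
Series: 1/k_eq = 1/122.6 + 1/23 + 1/11 = 0.14254; k_eq = 7.0154 N/mm
δ = F/k_eq = 28.3/7.0154 = 4.034 mm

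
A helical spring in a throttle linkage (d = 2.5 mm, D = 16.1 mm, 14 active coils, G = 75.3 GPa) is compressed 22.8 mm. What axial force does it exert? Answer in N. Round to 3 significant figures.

143 N

k = Gd⁴/(8D³N_a) = (75.3×10³)(2.5⁴)/(8·16.1³·14) = 6.293 N/mm
F = k·δ = 6.293 × 22.8 = 143.48 N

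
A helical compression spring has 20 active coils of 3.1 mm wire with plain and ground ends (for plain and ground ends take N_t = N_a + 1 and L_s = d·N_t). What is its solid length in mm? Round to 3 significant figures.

65.1 mm

plain and ground ends: N_t = N_a + 1 = 20 + 1 = 21
L_s = d·N_t = 3.1 × 21 = 65.1 mm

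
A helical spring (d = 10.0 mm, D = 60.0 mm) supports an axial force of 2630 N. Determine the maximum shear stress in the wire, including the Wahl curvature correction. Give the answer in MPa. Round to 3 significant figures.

503 MPa

Spring index C = D/d = 60.0/10.0 = 6.0000
K_W = (4C−1)/(4C−4) + 0.615/C = 23.000/20.000 + 0.1025 = 1.2525
τ₀ = 8FD/(πd³) = 8·2630·60.0/(π·10.0³) = 1.2624e+06/3141.6 = 401.83 MPa
τ_max = K·τ₀ = 1.2525 × 401.83 = 503.3 MPa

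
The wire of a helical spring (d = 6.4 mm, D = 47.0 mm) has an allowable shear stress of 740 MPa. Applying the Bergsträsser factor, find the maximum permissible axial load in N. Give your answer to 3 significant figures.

1360 N

C = D/d = 47.0/6.4 = 7.3438
K_B = (4C+2)/(4C−3) = 31.375/26.375 = 1.1896
τ_max = K·8FD/(πd³) → F_max = τ_allow·πd³/(8DK)
F_max = 740·π·6.4³/(8·47.0·1.1896) = 6.0943e+05/447.28 = 1362.5 N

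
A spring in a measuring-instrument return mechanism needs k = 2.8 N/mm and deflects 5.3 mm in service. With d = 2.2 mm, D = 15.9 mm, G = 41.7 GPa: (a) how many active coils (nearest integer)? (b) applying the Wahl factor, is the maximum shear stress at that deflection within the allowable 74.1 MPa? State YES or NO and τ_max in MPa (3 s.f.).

N_a = Gd⁴/(8D³k) = (41.7×10³)(2.2⁴)/(8·15.9³·2.8) = 10.85 → N_a = 11
Actual rate k = Gd⁴/(8D³·11) = 2.7615 N/mm
Working load F = kδ = 2.7615·5.3 = 14.636 N
C = 15.9/2.2 = 7.2273; K_W = (4C−1)/(4C−4)+0.615/C = 1.2055
τ_max = K_W·8FD/(πd³) = 1.2055·55.654 = 67.093 MPa
τ_max ≤ 74.1 MPa → acceptable

(a) 11 coils; (b) YES, τ_max = 67.1 MPa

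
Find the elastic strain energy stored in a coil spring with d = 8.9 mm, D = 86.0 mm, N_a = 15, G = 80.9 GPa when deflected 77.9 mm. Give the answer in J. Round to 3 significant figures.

20.2 J

k = Gd⁴/(8D³N_a) = (80.9×10³)(8.9⁴)/(8·86.0³·15) = 6.6502 N/mm
U = ½kδ² = 0.5 × 6.6502 × 77.9² = 20178 N·mm = 20.178 J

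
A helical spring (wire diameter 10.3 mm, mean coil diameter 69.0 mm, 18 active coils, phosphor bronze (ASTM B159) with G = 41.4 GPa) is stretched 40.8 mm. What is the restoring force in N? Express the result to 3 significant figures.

402 N

k = Gd⁴/(8D³N_a) = (41.4×10³)(10.3⁴)/(8·69.0³·18) = 9.8501 N/mm
F = k·δ = 9.8501 × 40.8 = 401.88 N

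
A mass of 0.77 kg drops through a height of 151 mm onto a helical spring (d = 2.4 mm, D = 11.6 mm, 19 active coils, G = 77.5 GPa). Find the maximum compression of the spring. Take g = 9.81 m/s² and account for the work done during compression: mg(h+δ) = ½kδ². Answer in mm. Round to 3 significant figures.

15.2 mm

k = Gd⁴/(8D³N_a) = (77.5×10³)(2.4⁴)/(8·11.6³·19) = 10.838 N/mm
W = mg = 0.77 × 9.81 = 7.5537 N
½kδ² − Wδ − Wh = 0 → δ = (W + √(W² + 2kWh))/k
δ = (7.5537 + √(57.058 + 24722.7))/10.838 = (7.5537 + 157.42)/10.838 = 15.222 mm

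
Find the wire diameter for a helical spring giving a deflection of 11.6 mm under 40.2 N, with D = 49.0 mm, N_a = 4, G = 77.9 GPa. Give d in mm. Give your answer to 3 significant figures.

3.60 mm

Required rate k = F/δ = 40.2/11.6 = 3.4655 N/mm
d = (8D³N_a·k / G)^(1/4) = (8·49.0³·4·3.4655 / (77.9×10³))^0.25
  = (167.48)^0.25 = 3.5974 mm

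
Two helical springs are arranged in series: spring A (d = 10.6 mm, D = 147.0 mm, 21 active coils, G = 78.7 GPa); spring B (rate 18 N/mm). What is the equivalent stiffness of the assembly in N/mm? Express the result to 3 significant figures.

1.69 N/mm

k_A = Gd⁴/(8D³N_a) = (78.7×10³)(10.6⁴)/(8·147.0³·21) = 1.8618 N/mm
Series: 1/k_eq = 1/1.8618 + 1/18 = 0.59267; k_eq = 1.6873 N/mm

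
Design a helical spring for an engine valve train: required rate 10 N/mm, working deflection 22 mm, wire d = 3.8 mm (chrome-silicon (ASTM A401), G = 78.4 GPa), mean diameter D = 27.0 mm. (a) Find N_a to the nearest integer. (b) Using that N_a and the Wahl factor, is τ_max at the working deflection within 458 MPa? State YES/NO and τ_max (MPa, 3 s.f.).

(a) 10 coils; (b) YES, τ_max = 346 MPa

N_a = Gd⁴/(8D³k) = (78.4×10³)(3.8⁴)/(8·27.0³·10) = 10.38 → N_a = 10
Actual rate k = Gd⁴/(8D³·10) = 10.382 N/mm
Working load F = kδ = 10.382·22 = 228.4 N
C = 27.0/3.8 = 7.1053; K_W = (4C−1)/(4C−4)+0.615/C = 1.2094
τ_max = K_W·8FD/(πd³) = 1.2094·286.18 = 346.11 MPa
τ_max ≤ 458 MPa → acceptable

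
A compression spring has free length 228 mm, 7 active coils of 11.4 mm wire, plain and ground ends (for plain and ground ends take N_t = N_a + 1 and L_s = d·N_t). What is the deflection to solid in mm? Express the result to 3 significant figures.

137 mm

N_t = 8; L_s = 11.4·8 = 91.2 mm
δ_solid = L₀ − L_s = 228 − 91.2 = 136.8 mm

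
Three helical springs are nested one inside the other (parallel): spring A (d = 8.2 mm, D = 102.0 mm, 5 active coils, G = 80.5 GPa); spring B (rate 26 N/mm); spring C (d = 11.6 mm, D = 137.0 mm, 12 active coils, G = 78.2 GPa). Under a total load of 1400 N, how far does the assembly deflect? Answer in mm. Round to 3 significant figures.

k_A = Gd⁴/(8D³N_a) = (80.5×10³)(8.2⁴)/(8·102.0³·5) = 8.5741 N/mm
k_C = Gd⁴/(8D³N_a) = (78.2×10³)(11.6⁴)/(8·137.0³·12) = 5.736 N/mm
Parallel: k_eq = 8.5741 + 26 + 5.736 = 40.31 N/mm
δ = F/k_eq = 1400/40.31 = 34.731 mm

34.7 mm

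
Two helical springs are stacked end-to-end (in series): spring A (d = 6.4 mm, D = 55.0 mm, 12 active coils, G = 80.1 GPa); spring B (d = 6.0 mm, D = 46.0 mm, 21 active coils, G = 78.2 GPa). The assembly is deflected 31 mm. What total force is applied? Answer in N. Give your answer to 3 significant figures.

111 N

k_A = Gd⁴/(8D³N_a) = (80.1×10³)(6.4⁴)/(8·55.0³·12) = 8.4138 N/mm
k_B = Gd⁴/(8D³N_a) = (78.2×10³)(6.0⁴)/(8·46.0³·21) = 6.1977 N/mm
Series: 1/k_eq = 1/8.4138 + 1/6.1977 = 0.2802; k_eq = 3.5688 N/mm
F = k_eq·δ = 3.5688·31 = 110.63 N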